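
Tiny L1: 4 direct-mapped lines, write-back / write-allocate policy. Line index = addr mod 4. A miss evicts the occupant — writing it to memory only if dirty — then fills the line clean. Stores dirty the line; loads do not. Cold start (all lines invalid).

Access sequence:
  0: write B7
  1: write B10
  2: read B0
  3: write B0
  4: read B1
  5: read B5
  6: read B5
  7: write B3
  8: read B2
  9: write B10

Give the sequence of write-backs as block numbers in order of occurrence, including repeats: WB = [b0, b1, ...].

0: W B7 -> L3 miss  d=D]
1: W B10 -> L2 miss  d=D]
2: R B0 -> L0 miss  d=-]
3: W B0 -> L0 hit  d=D]
4: R B1 -> L1 miss  d=-]
5: R B5 -> L1 miss  d=-]
6: R B5 -> L1 hit  d=-]
7: W B3 -> L3 miss wb->B7  d=D]
8: R B2 -> L2 miss wb->B10  d=-]
9: W B10 -> L2 miss  d=D]

WB = [7, 10]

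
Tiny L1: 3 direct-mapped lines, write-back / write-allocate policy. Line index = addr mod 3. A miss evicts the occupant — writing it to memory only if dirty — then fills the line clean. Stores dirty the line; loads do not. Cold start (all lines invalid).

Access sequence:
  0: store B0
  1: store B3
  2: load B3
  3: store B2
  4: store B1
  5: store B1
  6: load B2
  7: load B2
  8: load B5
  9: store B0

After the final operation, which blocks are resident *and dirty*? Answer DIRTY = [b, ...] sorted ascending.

  0 | W B0 → L0 miss [D]
  1 | W B3 → L0 miss wb→B0 [D]
  2 | R B3 → L0 hit [D]
  3 | W B2 → L2 miss [D]
  4 | W B1 → L1 miss [D]
  5 | W B1 → L1 hit [D]
  6 | R B2 → L2 hit [D]
  7 | R B2 → L2 hit [D]
  8 | R B5 → L2 miss wb→B2 [-]
  9 | W B0 → L0 miss wb→B3 [D]

DIRTY = [0, 1]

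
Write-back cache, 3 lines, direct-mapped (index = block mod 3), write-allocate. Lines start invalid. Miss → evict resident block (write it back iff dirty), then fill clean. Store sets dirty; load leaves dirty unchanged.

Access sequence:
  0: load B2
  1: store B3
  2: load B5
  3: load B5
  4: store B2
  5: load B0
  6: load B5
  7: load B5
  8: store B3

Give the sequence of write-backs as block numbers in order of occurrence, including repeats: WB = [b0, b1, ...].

  0 | R B2 → L2 miss [-]
  1 | W B3 → L0 miss [D]
  2 | R B5 → L2 miss [-]
  3 | R B5 → L2 hit [-]
  4 | W B2 → L2 miss [D]
  5 | R B0 → L0 miss wb→B3 [-]
  6 | R B5 → L2 miss wb→B2 [-]
  7 | R B5 → L2 hit [-]
  8 | W B3 → L0 miss [D]

WB = [3, 2]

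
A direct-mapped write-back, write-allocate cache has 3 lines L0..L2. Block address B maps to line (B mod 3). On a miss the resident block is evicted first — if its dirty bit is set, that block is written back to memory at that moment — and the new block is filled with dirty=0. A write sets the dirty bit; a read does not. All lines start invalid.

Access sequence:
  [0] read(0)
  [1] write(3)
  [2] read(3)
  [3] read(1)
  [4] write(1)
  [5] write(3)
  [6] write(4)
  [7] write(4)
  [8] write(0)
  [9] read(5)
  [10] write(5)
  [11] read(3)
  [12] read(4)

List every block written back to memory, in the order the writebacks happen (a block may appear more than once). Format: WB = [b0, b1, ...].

0: R B0 -> L0 miss  d=-]
1: W B3 -> L0 miss  d=D]
2: R B3 -> L0 hit  d=D]
3: R B1 -> L1 miss  d=-]
4: W B1 -> L1 hit  d=D]
5: W B3 -> L0 hit  d=D]
6: W B4 -> L1 miss wb->B1  d=D]
7: W B4 -> L1 hit  d=D]
8: W B0 -> L0 miss wb->B3  d=D]
9: R B5 -> L2 miss  d=-]
10: W B5 -> L2 hit  d=D]
11: R B3 -> L0 miss wb->B0  d=-]
12: R B4 -> L1 hit  d=D]

WB = [1, 3, 0]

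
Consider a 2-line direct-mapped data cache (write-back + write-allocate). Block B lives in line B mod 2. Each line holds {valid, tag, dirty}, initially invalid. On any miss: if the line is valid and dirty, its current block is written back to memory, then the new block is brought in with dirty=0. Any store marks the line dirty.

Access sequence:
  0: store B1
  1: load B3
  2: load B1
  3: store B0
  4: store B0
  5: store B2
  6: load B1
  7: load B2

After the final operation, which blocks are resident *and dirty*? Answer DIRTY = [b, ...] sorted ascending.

DIRTY = [2]

0: W B1 -> L1 miss  d=D]
1: R B3 -> L1 miss wb->B1  d=-]
2: R B1 -> L1 miss  d=-]
3: W B0 -> L0 miss  d=D]
4: W B0 -> L0 hit  d=D]
5: W B2 -> L0 miss wb->B0  d=D]
6: R B1 -> L1 hit  d=-]
7: R B2 -> L0 hit  d=D]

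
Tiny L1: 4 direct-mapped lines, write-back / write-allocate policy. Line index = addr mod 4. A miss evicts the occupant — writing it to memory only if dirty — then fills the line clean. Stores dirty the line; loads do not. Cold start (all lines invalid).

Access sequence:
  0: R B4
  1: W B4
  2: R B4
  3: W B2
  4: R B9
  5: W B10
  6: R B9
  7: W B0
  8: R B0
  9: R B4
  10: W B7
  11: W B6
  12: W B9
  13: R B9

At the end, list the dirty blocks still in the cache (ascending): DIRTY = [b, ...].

DIRTY = [6, 7, 9]

  0 | R B4 → L0 miss [-]
  1 | W B4 → L0 hit [D]
  2 | R B4 → L0 hit [D]
  3 | W B2 → L2 miss [D]
  4 | R B9 → L1 miss [-]
  5 | W B10 → L2 miss wb→B2 [D]
  6 | R B9 → L1 hit [-]
  7 | W B0 → L0 miss wb→B4 [D]
  8 | R B0 → L0 hit [D]
  9 | R B4 → L0 miss wb→B0 [-]
  10 | W B7 → L3 miss [D]
  11 | W B6 → L2 miss wb→B10 [D]
  12 | W B9 → L1 hit [D]
  13 | R B9 → L1 hit [D]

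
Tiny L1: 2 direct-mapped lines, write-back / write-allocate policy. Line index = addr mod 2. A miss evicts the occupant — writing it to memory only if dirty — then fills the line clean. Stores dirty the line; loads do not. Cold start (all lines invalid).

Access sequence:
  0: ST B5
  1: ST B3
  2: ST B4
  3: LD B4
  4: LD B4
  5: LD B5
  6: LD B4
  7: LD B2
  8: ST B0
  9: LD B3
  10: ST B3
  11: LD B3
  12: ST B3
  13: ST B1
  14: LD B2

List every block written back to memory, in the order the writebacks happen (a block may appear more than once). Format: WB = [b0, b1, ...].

0: W B5 → L1 miss [D]
1: W B3 → L1 miss wb→B5 [D]
2: W B4 → L0 miss [D]
3: R B4 → L0 hit [D]
4: R B4 → L0 hit [D]
5: R B5 → L1 miss wb→B3 [-]
6: R B4 → L0 hit [D]
7: R B2 → L0 miss wb→B4 [-]
8: W B0 → L0 miss [D]
9: R B3 → L1 miss [-]
10: W B3 → L1 hit [D]
11: R B3 → L1 hit [D]
12: W B3 → L1 hit [D]
13: W B1 → L1 miss wb→B3 [D]
14: R B2 → L0 miss wb→B0 [-]

WB = [5, 3, 4, 3, 0]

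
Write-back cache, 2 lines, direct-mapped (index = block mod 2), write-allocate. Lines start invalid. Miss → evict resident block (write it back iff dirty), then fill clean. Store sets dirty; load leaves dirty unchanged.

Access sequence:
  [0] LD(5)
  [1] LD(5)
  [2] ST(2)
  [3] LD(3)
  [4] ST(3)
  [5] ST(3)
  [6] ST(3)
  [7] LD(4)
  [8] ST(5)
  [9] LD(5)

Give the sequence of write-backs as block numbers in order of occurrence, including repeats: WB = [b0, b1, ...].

0: R B5 -> L1 miss  d=-]
1: R B5 -> L1 hit  d=-]
2: W B2 -> L0 miss  d=D]
3: R B3 -> L1 miss  d=-]
4: W B3 -> L1 hit  d=D]
5: W B3 -> L1 hit  d=D]
6: W B3 -> L1 hit  d=D]
7: R B4 -> L0 miss wb->B2  d=-]
8: W B5 -> L1 miss wb->B3  d=D]
9: R B5 -> L1 hit  d=D]

WB = [2, 3]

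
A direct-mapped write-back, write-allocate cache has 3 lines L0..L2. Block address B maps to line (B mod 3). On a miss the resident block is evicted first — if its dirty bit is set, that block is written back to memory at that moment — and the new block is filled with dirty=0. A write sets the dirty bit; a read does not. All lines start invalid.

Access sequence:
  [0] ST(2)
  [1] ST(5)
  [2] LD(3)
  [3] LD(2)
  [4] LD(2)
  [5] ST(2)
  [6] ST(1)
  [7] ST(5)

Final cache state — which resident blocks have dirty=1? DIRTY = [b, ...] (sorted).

0: W B2 -> L2 miss  d=D]
1: W B5 -> L2 miss wb->B2  d=D]
2: R B3 -> L0 miss  d=-]
3: R B2 -> L2 miss wb->B5  d=-]
4: R B2 -> L2 hit  d=-]
5: W B2 -> L2 hit  d=D]
6: W B1 -> L1 miss  d=D]
7: W B5 -> L2 miss wb->B2  d=D]

DIRTY = [1, 5]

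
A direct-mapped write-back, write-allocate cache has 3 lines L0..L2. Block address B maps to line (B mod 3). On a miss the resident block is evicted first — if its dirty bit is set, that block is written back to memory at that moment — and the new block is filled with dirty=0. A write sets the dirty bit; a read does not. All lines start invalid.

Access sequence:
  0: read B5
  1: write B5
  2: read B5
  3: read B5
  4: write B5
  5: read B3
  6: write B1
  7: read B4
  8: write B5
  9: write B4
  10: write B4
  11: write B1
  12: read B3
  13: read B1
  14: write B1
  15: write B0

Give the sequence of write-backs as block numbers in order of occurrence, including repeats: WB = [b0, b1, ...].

WB = [1, 4]

  0 | R B5 → L2 miss [-]
  1 | W B5 → L2 hit [D]
  2 | R B5 → L2 hit [D]
  3 | R B5 → L2 hit [D]
  4 | W B5 → L2 hit [D]
  5 | R B3 → L0 miss [-]
  6 | W B1 → L1 miss [D]
  7 | R B4 → L1 miss wb→B1 [-]
  8 | W B5 → L2 hit [D]
  9 | W B4 → L1 hit [D]
  10 | W B4 → L1 hit [D]
  11 | W B1 → L1 miss wb→B4 [D]
  12 | R B3 → L0 hit [-]
  13 | R B1 → L1 hit [D]
  14 | W B1 → L1 hit [D]
  15 | W B0 → L0 miss [D]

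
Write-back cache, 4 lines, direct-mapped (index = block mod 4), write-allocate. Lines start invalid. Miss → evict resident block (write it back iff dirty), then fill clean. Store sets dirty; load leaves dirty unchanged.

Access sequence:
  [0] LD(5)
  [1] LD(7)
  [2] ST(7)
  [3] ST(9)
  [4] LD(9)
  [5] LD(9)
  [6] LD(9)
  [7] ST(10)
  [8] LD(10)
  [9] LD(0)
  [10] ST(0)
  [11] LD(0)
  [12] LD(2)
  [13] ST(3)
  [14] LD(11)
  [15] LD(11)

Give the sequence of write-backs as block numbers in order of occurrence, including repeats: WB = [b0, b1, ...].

WB = [10, 7, 3]

0: R B5 → L1 miss [-]
1: R B7 → L3 miss [-]
2: W B7 → L3 hit [D]
3: W B9 → L1 miss [D]
4: R B9 → L1 hit [D]
5: R B9 → L1 hit [D]
6: R B9 → L1 hit [D]
7: W B10 → L2 miss [D]
8: R B10 → L2 hit [D]
9: R B0 → L0 miss [-]
10: W B0 → L0 hit [D]
11: R B0 → L0 hit [D]
12: R B2 → L2 miss wb→B10 [-]
13: W B3 → L3 miss wb→B7 [D]
14: R B11 → L3 miss wb→B3 [-]
15: R B11 → L3 hit [-]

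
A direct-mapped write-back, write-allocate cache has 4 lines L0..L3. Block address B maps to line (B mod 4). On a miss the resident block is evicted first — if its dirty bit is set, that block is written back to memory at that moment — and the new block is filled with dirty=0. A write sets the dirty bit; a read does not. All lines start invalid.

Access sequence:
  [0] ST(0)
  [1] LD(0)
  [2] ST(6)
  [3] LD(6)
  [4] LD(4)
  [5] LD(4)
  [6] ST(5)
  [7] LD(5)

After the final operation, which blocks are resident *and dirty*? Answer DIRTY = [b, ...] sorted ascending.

  0 | W B0 → L0 miss [D]
  1 | R B0 → L0 hit [D]
  2 | W B6 → L2 miss [D]
  3 | R B6 → L2 hit [D]
  4 | R B4 → L0 miss wb→B0 [-]
  5 | R B4 → L0 hit [-]
  6 | W B5 → L1 miss [D]
  7 | R B5 → L1 hit [D]

DIRTY = [5, 6]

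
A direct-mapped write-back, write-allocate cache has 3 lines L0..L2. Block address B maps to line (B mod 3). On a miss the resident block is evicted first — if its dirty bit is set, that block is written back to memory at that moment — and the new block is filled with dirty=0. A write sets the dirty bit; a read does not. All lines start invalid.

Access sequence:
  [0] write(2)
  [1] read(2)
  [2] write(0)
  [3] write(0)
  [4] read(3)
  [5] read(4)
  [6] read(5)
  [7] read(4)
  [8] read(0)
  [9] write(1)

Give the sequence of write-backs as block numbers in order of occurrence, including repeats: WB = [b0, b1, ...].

0: W B2 → L2 miss [D]
1: R B2 → L2 hit [D]
2: W B0 → L0 miss [D]
3: W B0 → L0 hit [D]
4: R B3 → L0 miss wb→B0 [-]
5: R B4 → L1 miss [-]
6: R B5 → L2 miss wb→B2 [-]
7: R B4 → L1 hit [-]
8: R B0 → L0 miss [-]
9: W B1 → L1 miss [D]

WB = [0, 2]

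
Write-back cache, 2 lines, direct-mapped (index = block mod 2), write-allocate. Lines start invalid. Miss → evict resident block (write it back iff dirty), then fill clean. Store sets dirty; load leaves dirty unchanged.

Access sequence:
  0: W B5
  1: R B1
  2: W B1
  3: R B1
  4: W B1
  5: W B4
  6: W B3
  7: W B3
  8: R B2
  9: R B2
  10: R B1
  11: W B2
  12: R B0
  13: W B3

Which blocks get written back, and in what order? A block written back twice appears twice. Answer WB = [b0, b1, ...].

WB = [5, 1, 4, 3, 2]

0: W B5 → L1 miss [D]
1: R B1 → L1 miss wb→B5 [-]
2: W B1 → L1 hit [D]
3: R B1 → L1 hit [D]
4: W B1 → L1 hit [D]
5: W B4 → L0 miss [D]
6: W B3 → L1 miss wb→B1 [D]
7: W B3 → L1 hit [D]
8: R B2 → L0 miss wb→B4 [-]
9: R B2 → L0 hit [-]
10: R B1 → L1 miss wb→B3 [-]
11: W B2 → L0 hit [D]
12: R B0 → L0 miss wb→B2 [-]
13: W B3 → L1 miss [D]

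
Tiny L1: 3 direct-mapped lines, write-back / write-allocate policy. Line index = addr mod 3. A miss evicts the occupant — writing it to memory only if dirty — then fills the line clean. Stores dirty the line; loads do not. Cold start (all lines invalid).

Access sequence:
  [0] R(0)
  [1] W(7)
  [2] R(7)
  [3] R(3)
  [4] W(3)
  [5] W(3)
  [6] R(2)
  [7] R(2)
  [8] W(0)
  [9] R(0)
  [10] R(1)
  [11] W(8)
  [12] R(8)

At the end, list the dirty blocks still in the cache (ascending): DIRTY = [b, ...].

0: R B0 -> L0 miss  d=-]
1: W B7 -> L1 miss  d=D]
2: R B7 -> L1 hit  d=D]
3: R B3 -> L0 miss  d=-]
4: W B3 -> L0 hit  d=D]
5: W B3 -> L0 hit  d=D]
6: R B2 -> L2 miss  d=-]
7: R B2 -> L2 hit  d=-]
8: W B0 -> L0 miss wb->B3  d=D]
9: R B0 -> L0 hit  d=D]
10: R B1 -> L1 miss wb->B7  d=-]
11: W B8 -> L2 miss  d=D]
12: R B8 -> L2 hit  d=D]

DIRTY = [0, 8]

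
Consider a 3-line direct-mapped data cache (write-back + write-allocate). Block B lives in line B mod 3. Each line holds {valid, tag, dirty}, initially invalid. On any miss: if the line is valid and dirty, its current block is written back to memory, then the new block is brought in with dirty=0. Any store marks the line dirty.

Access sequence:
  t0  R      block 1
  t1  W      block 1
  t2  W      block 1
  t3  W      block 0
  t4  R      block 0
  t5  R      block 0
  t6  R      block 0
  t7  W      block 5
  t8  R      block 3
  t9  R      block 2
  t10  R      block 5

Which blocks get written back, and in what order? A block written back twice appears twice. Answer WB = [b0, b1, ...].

WB = [0, 5]

0: R B1 -> L1 miss  d=-]
1: W B1 -> L1 hit  d=D]
2: W B1 -> L1 hit  d=D]
3: W B0 -> L0 miss  d=D]
4: R B0 -> L0 hit  d=D]
5: R B0 -> L0 hit  d=D]
6: R B0 -> L0 hit  d=D]
7: W B5 -> L2 miss  d=D]
8: R B3 -> L0 miss wb->B0  d=-]
9: R B2 -> L2 miss wb->B5  d=-]
10: R B5 -> L2 miss  d=-]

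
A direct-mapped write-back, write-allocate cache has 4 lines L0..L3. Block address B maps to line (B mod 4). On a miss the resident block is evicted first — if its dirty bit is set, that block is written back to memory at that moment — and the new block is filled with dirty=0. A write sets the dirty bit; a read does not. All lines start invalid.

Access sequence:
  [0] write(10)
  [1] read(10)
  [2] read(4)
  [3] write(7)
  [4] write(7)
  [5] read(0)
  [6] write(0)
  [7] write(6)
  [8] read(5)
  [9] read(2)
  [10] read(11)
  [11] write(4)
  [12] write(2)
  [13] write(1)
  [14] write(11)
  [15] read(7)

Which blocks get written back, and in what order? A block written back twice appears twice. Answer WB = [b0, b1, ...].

  0 | W B10 → L2 miss [D]
  1 | R B10 → L2 hit [D]
  2 | R B4 → L0 miss [-]
  3 | W B7 → L3 miss [D]
  4 | W B7 → L3 hit [D]
  5 | R B0 → L0 miss [-]
  6 | W B0 → L0 hit [D]
  7 | W B6 → L2 miss wb→B10 [D]
  8 | R B5 → L1 miss [-]
  9 | R B2 → L2 miss wb→B6 [-]
  10 | R B11 → L3 miss wb→B7 [-]
  11 | W B4 → L0 miss wb→B0 [D]
  12 | W B2 → L2 hit [D]
  13 | W B1 → L1 miss [D]
  14 | W B11 → L3 hit [D]
  15 | R B7 → L3 miss wb→B11 [-]

WB = [10, 6, 7, 0, 11]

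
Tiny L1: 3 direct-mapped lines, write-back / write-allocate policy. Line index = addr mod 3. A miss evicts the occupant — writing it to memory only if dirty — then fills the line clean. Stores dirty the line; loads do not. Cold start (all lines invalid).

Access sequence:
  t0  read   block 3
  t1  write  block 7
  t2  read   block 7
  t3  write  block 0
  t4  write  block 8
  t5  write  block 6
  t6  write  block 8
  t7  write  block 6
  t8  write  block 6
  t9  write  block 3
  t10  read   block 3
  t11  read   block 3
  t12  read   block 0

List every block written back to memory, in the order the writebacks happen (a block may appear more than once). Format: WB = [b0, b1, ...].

WB = [0, 6, 3]

0: R B3 -> L0 miss  d=-]
1: W B7 -> L1 miss  d=D]
2: R B7 -> L1 hit  d=D]
3: W B0 -> L0 miss  d=D]
4: W B8 -> L2 miss  d=D]
5: W B6 -> L0 miss wb->B0  d=D]
6: W B8 -> L2 hit  d=D]
7: W B6 -> L0 hit  d=D]
8: W B6 -> L0 hit  d=D]
9: W B3 -> L0 miss wb->B6  d=D]
10: R B3 -> L0 hit  d=D]
11: R B3 -> L0 hit  d=D]
12: R B0 -> L0 miss wb->B3  d=-]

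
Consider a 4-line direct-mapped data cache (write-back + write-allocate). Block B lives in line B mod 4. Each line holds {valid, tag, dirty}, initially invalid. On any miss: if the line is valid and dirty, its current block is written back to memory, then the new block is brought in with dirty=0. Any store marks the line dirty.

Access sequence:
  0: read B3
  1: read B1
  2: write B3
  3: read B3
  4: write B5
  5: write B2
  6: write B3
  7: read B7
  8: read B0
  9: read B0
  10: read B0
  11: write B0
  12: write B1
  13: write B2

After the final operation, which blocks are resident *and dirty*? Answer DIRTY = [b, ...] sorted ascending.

DIRTY = [0, 1, 2]

0: R B3 -> L3 miss  d=-]
1: R B1 -> L1 miss  d=-]
2: W B3 -> L3 hit  d=D]
3: R B3 -> L3 hit  d=D]
4: W B5 -> L1 miss  d=D]
5: W B2 -> L2 miss  d=D]
6: W B3 -> L3 hit  d=D]
7: R B7 -> L3 miss wb->B3  d=-]
8: R B0 -> L0 miss  d=-]
9: R B0 -> L0 hit  d=-]
10: R B0 -> L0 hit  d=-]
11: W B0 -> L0 hit  d=D]
12: W B1 -> L1 miss wb->B5  d=D]
13: W B2 -> L2 hit  d=D]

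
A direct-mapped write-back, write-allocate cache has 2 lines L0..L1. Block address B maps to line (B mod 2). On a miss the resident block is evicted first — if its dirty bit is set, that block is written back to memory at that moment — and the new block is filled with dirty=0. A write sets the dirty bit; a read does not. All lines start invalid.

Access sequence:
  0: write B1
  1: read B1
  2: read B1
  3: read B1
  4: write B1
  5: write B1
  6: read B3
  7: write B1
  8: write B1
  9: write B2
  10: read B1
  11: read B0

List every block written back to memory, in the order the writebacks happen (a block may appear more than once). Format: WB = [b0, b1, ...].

  0 | W B1 → L1 miss [D]
  1 | R B1 → L1 hit [D]
  2 | R B1 → L1 hit [D]
  3 | R B1 → L1 hit [D]
  4 | W B1 → L1 hit [D]
  5 | W B1 → L1 hit [D]
  6 | R B3 → L1 miss wb→B1 [-]
  7 | W B1 → L1 miss [D]
  8 | W B1 → L1 hit [D]
  9 | W B2 → L0 miss [D]
  10 | R B1 → L1 hit [D]
  11 | R B0 → L0 miss wb→B2 [-]

WB = [1, 2]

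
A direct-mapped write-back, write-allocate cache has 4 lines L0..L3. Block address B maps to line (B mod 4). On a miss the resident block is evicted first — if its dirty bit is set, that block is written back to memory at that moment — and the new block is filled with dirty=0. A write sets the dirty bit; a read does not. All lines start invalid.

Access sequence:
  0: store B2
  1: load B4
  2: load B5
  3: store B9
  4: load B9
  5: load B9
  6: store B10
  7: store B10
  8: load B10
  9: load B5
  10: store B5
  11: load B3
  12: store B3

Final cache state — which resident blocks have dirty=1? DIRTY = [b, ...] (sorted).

0: W B2 → L2 miss [D]
1: R B4 → L0 miss [-]
2: R B5 → L1 miss [-]
3: W B9 → L1 miss [D]
4: R B9 → L1 hit [D]
5: R B9 → L1 hit [D]
6: W B10 → L2 miss wb→B2 [D]
7: W B10 → L2 hit [D]
8: R B10 → L2 hit [D]
9: R B5 → L1 miss wb→B9 [-]
10: W B5 → L1 hit [D]
11: R B3 → L3 miss [-]
12: W B3 → L3 hit [D]

DIRTY = [3, 5, 10]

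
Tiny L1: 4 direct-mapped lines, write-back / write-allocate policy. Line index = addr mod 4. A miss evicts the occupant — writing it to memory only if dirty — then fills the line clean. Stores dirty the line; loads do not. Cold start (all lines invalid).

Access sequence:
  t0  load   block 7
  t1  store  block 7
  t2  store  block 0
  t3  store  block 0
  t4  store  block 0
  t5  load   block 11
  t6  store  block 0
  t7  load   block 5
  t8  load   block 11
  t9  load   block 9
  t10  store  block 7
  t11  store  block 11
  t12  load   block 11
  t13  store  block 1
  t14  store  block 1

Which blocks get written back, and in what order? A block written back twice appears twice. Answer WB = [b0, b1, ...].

0: R B7 → L3 miss [-]
1: W B7 → L3 hit [D]
2: W B0 → L0 miss [D]
3: W B0 → L0 hit [D]
4: W B0 → L0 hit [D]
5: R B11 → L3 miss wb→B7 [-]
6: W B0 → L0 hit [D]
7: R B5 → L1 miss [-]
8: R B11 → L3 hit [-]
9: R B9 → L1 miss [-]
10: W B7 → L3 miss [D]
11: W B11 → L3 miss wb→B7 [D]
12: R B11 → L3 hit [D]
13: W B1 → L1 miss [D]
14: W B1 → L1 hit [D]

WB = [7, 7]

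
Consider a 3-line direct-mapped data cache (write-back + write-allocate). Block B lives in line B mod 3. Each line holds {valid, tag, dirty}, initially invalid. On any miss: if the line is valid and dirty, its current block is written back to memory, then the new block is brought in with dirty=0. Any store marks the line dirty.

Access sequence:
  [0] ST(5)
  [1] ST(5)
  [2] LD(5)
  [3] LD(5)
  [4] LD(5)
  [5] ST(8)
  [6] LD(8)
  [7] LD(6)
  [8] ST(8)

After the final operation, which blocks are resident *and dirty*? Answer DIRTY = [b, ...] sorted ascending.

DIRTY = [8]

  0 | W B5 → L2 miss [D]
  1 | W B5 → L2 hit [D]
  2 | R B5 → L2 hit [D]
  3 | R B5 → L2 hit [D]
  4 | R B5 → L2 hit [D]
  5 | W B8 → L2 miss wb→B5 [D]
  6 | R B8 → L2 hit [D]
  7 | R B6 → L0 miss [-]
  8 | W B8 → L2 hit [D]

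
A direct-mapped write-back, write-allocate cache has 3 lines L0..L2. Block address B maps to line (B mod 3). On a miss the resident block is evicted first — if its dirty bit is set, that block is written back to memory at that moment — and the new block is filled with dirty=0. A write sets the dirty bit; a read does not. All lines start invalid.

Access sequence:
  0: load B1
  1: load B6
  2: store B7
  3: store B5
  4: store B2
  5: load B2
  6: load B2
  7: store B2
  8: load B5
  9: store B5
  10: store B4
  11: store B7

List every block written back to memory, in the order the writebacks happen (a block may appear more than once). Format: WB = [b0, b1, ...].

0: R B1 -> L1 miss  d=-]
1: R B6 -> L0 miss  d=-]
2: W B7 -> L1 miss  d=D]
3: W B5 -> L2 miss  d=D]
4: W B2 -> L2 miss wb->B5  d=D]
5: R B2 -> L2 hit  d=D]
6: R B2 -> L2 hit  d=D]
7: W B2 -> L2 hit  d=D]
8: R B5 -> L2 miss wb->B2  d=-]
9: W B5 -> L2 hit  d=D]
10: W B4 -> L1 miss wb->B7  d=D]
11: W B7 -> L1 miss wb->B4  d=D]

WB = [5, 2, 7, 4]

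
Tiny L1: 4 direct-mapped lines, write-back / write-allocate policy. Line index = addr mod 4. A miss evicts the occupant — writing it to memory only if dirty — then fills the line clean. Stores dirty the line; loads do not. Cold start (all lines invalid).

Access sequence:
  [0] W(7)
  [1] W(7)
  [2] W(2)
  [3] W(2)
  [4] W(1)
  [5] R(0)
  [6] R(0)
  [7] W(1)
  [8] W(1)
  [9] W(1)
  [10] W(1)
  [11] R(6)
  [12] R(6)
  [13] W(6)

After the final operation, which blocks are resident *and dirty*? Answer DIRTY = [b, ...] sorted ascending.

0: W B7 → L3 miss [D]
1: W B7 → L3 hit [D]
2: W B2 → L2 miss [D]
3: W B2 → L2 hit [D]
4: W B1 → L1 miss [D]
5: R B0 → L0 miss [-]
6: R B0 → L0 hit [-]
7: W B1 → L1 hit [D]
8: W B1 → L1 hit [D]
9: W B1 → L1 hit [D]
10: W B1 → L1 hit [D]
11: R B6 → L2 miss wb→B2 [-]
12: R B6 → L2 hit [-]
13: W B6 → L2 hit [D]

DIRTY = [1, 6, 7]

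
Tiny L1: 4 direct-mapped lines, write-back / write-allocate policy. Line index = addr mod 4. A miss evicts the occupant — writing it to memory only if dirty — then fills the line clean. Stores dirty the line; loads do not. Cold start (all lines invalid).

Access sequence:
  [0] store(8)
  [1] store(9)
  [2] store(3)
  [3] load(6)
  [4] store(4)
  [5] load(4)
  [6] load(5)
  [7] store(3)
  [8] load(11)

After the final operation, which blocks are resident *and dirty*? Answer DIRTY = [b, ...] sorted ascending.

DIRTY = [4]

0: W B8 -> L0 miss  d=D]
1: W B9 -> L1 miss  d=D]
2: W B3 -> L3 miss  d=D]
3: R B6 -> L2 miss  d=-]
4: W B4 -> L0 miss wb->B8  d=D]
5: R B4 -> L0 hit  d=D]
6: R B5 -> L1 miss wb->B9  d=-]
7: W B3 -> L3 hit  d=D]
8: R B11 -> L3 miss wb->B3  d=-]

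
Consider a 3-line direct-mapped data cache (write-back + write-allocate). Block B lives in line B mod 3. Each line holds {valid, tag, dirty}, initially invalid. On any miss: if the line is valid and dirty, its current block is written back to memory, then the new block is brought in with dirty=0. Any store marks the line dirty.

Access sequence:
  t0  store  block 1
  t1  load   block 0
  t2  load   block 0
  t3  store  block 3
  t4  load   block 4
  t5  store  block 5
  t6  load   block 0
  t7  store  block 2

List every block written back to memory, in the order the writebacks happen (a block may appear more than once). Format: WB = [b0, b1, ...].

0: W B1 → L1 miss [D]
1: R B0 → L0 miss [-]
2: R B0 → L0 hit [-]
3: W B3 → L0 miss [D]
4: R B4 → L1 miss wb→B1 [-]
5: W B5 → L2 miss [D]
6: R B0 → L0 miss wb→B3 [-]
7: W B2 → L2 miss wb→B5 [D]

WB = [1, 3, 5]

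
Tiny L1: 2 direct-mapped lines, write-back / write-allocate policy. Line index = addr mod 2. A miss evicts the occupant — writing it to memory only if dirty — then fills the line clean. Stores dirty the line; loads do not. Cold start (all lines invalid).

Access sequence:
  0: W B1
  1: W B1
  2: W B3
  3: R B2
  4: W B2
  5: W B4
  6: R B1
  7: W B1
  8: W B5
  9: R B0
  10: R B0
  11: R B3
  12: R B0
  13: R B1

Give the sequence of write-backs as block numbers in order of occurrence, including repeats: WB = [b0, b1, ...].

WB = [1, 2, 3, 1, 4, 5]

0: W B1 -> L1 miss  d=D]
1: W B1 -> L1 hit  d=D]
2: W B3 -> L1 miss wb->B1  d=D]
3: R B2 -> L0 miss  d=-]
4: W B2 -> L0 hit  d=D]
5: W B4 -> L0 miss wb->B2  d=D]
6: R B1 -> L1 miss wb->B3  d=-]
7: W B1 -> L1 hit  d=D]
8: W B5 -> L1 miss wb->B1  d=D]
9: R B0 -> L0 miss wb->B4  d=-]
10: R B0 -> L0 hit  d=-]
11: R B3 -> L1 miss wb->B5  d=-]
12: R B0 -> L0 hit  d=-]
13: R B1 -> L1 miss  d=-]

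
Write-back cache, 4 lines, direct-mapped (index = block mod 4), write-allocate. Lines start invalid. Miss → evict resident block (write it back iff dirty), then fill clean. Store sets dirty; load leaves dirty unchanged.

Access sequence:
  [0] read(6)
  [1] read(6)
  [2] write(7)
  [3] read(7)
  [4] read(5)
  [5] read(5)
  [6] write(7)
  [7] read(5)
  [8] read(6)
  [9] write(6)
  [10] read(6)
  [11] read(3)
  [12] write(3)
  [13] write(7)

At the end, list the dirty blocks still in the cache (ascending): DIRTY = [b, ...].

DIRTY = [6, 7]

  0 | R B6 → L2 miss [-]
  1 | R B6 → L2 hit [-]
  2 | W B7 → L3 miss [D]
  3 | R B7 → L3 hit [D]
  4 | R B5 → L1 miss [-]
  5 | R B5 → L1 hit [-]
  6 | W B7 → L3 hit [D]
  7 | R B5 → L1 hit [-]
  8 | R B6 → L2 hit [-]
  9 | W B6 → L2 hit [D]
  10 | R B6 → L2 hit [D]
  11 | R B3 → L3 miss wb→B7 [-]
  12 | W B3 → L3 hit [D]
  13 | W B7 → L3 miss wb→B3 [D]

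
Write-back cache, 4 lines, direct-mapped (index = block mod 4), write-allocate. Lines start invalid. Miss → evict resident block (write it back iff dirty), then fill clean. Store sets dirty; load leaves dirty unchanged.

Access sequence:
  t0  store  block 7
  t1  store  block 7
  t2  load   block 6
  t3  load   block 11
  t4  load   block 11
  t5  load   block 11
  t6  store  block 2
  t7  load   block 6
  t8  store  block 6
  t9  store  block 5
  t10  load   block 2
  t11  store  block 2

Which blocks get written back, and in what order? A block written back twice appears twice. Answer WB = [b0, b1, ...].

  0 | W B7 → L3 miss [D]
  1 | W B7 → L3 hit [D]
  2 | R B6 → L2 miss [-]
  3 | R B11 → L3 miss wb→B7 [-]
  4 | R B11 → L3 hit [-]
  5 | R B11 → L3 hit [-]
  6 | W B2 → L2 miss [D]
  7 | R B6 → L2 miss wb→B2 [-]
  8 | W B6 → L2 hit [D]
  9 | W B5 → L1 miss [D]
  10 | R B2 → L2 miss wb→B6 [-]
  11 | W B2 → L2 hit [D]

WB = [7, 2, 6]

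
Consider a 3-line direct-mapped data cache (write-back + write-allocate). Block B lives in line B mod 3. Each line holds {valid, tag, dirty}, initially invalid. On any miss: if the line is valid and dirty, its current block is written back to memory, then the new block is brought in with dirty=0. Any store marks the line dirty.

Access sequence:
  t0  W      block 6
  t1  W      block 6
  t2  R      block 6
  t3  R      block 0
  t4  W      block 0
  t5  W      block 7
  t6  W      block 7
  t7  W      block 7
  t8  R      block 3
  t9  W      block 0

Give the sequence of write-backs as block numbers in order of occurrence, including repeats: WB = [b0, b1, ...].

WB = [6, 0]

  0 | W B6 → L0 miss [D]
  1 | W B6 → L0 hit [D]
  2 | R B6 → L0 hit [D]
  3 | R B0 → L0 miss wb→B6 [-]
  4 | W B0 → L0 hit [D]
  5 | W B7 → L1 miss [D]
  6 | W B7 → L1 hit [D]
  7 | W B7 → L1 hit [D]
  8 | R B3 → L0 miss wb→B0 [-]
  9 | W B0 → L0 miss [D]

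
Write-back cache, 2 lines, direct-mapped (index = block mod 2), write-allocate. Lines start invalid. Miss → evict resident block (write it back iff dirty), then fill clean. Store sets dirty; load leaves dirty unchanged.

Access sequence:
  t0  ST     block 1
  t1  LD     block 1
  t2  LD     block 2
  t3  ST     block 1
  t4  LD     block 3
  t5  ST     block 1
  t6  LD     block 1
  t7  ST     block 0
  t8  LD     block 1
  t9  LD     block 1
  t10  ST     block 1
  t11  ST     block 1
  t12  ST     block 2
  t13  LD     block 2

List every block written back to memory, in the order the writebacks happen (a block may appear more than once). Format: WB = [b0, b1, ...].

0: W B1 -> L1 miss  d=D]
1: R B1 -> L1 hit  d=D]
2: R B2 -> L0 miss  d=-]
3: W B1 -> L1 hit  d=D]
4: R B3 -> L1 miss wb->B1  d=-]
5: W B1 -> L1 miss  d=D]
6: R B1 -> L1 hit  d=D]
7: W B0 -> L0 miss  d=D]
8: R B1 -> L1 hit  d=D]
9: R B1 -> L1 hit  d=D]
10: W B1 -> L1 hit  d=D]
11: W B1 -> L1 hit  d=D]
12: W B2 -> L0 miss wb->B0  d=D]
13: R B2 -> L0 hit  d=D]

WB = [1, 0]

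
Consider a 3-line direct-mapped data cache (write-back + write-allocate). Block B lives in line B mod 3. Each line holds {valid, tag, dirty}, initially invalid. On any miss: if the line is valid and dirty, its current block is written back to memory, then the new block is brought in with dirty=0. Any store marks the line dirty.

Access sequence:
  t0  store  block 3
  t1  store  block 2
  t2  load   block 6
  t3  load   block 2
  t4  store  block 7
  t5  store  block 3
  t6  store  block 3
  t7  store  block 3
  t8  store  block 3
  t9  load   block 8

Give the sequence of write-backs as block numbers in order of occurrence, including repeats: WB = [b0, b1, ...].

WB = [3, 2]

0: W B3 → L0 miss [D]
1: W B2 → L2 miss [D]
2: R B6 → L0 miss wb→B3 [-]
3: R B2 → L2 hit [D]
4: W B7 → L1 miss [D]
5: W B3 → L0 miss [D]
6: W B3 → L0 hit [D]
7: W B3 → L0 hit [D]
8: W B3 → L0 hit [D]
9: R B8 → L2 miss wb→B2 [-]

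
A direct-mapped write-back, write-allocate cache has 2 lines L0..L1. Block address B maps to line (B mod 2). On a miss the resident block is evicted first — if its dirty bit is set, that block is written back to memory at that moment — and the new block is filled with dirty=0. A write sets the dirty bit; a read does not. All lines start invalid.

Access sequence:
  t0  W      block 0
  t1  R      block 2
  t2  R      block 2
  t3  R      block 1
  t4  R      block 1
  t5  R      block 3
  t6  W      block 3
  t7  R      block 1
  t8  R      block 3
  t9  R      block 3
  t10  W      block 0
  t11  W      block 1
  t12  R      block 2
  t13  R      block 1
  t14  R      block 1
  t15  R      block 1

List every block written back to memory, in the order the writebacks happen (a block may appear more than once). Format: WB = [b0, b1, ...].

  0 | W B0 → L0 miss [D]
  1 | R B2 → L0 miss wb→B0 [-]
  2 | R B2 → L0 hit [-]
  3 | R B1 → L1 miss [-]
  4 | R B1 → L1 hit [-]
  5 | R B3 → L1 miss [-]
  6 | W B3 → L1 hit [D]
  7 | R B1 → L1 miss wb→B3 [-]
  8 | R B3 → L1 miss [-]
  9 | R B3 → L1 hit [-]
  10 | W B0 → L0 miss [D]
  11 | W B1 → L1 miss [D]
  12 | R B2 → L0 miss wb→B0 [-]
  13 | R B1 → L1 hit [D]
  14 | R B1 → L1 hit [D]
  15 | R B1 → L1 hit [D]

WB = [0, 3, 0]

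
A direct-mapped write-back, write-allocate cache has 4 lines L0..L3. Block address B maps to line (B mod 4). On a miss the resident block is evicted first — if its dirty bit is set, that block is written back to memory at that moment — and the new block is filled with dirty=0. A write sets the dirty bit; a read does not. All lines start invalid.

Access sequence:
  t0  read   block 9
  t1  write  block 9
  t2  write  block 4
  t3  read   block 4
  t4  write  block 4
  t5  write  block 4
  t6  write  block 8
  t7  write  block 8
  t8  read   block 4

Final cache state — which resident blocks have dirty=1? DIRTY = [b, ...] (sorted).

DIRTY = [9]

0: R B9 → L1 miss [-]
1: W B9 → L1 hit [D]
2: W B4 → L0 miss [D]
3: R B4 → L0 hit [D]
4: W B4 → L0 hit [D]
5: W B4 → L0 hit [D]
6: W B8 → L0 miss wb→B4 [D]
7: W B8 → L0 hit [D]
8: R B4 → L0 miss wb→B8 [-]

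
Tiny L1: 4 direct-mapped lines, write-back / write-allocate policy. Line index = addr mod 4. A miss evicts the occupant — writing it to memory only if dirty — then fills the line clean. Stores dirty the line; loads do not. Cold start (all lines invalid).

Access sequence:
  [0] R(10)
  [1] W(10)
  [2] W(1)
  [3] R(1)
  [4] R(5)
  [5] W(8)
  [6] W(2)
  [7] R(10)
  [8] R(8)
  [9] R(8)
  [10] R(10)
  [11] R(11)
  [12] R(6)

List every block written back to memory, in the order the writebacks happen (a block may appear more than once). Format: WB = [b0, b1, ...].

WB = [1, 10, 2]

  0 | R B10 → L2 miss [-]
  1 | W B10 → L2 hit [D]
  2 | W B1 → L1 miss [D]
  3 | R B1 → L1 hit [D]
  4 | R B5 → L1 miss wb→B1 [-]
  5 | W B8 → L0 miss [D]
  6 | W B2 → L2 miss wb→B10 [D]
  7 | R B10 → L2 miss wb→B2 [-]
  8 | R B8 → L0 hit [D]
  9 | R B8 → L0 hit [D]
  10 | R B10 → L2 hit [-]
  11 | R B11 → L3 miss [-]
  12 | R B6 → L2 miss [-]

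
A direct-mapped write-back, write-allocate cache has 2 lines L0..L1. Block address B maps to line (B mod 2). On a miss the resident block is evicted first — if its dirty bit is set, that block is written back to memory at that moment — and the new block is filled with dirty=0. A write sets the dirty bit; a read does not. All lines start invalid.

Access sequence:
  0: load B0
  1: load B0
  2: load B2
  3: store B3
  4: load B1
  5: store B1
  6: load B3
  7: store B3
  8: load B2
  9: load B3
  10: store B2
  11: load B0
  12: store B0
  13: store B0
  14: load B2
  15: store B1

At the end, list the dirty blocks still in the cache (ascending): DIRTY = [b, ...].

DIRTY = [1]

  0 | R B0 → L0 miss [-]
  1 | R B0 → L0 hit [-]
  2 | R B2 → L0 miss [-]
  3 | W B3 → L1 miss [D]
  4 | R B1 → L1 miss wb→B3 [-]
  5 | W B1 → L1 hit [D]
  6 | R B3 → L1 miss wb→B1 [-]
  7 | W B3 → L1 hit [D]
  8 | R B2 → L0 hit [-]
  9 | R B3 → L1 hit [D]
  10 | W B2 → L0 hit [D]
  11 | R B0 → L0 miss wb→B2 [-]
  12 | W B0 → L0 hit [D]
  13 | W B0 → L0 hit [D]
  14 | R B2 → L0 miss wb→B0 [-]
  15 | W B1 → L1 miss wb→B3 [D]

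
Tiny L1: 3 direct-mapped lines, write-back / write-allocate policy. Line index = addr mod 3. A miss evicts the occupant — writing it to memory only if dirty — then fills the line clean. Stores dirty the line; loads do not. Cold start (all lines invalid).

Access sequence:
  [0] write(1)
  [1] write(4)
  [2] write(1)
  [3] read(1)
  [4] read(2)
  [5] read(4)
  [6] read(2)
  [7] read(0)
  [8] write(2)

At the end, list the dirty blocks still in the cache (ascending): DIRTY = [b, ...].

0: W B1 → L1 miss [D]
1: W B4 → L1 miss wb→B1 [D]
2: W B1 → L1 miss wb→B4 [D]
3: R B1 → L1 hit [D]
4: R B2 → L2 miss [-]
5: R B4 → L1 miss wb→B1 [-]
6: R B2 → L2 hit [-]
7: R B0 → L0 miss [-]
8: W B2 → L2 hit [D]

DIRTY = [2]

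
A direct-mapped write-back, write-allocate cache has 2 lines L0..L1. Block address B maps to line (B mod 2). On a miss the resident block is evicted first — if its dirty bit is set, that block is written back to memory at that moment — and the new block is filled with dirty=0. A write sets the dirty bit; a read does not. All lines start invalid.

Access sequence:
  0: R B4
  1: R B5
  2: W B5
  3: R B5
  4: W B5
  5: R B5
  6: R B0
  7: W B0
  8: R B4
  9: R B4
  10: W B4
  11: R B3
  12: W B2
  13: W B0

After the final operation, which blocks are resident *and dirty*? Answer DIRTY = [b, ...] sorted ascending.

0: R B4 -> L0 miss  d=-]
1: R B5 -> L1 miss  d=-]
2: W B5 -> L1 hit  d=D]
3: R B5 -> L1 hit  d=D]
4: W B5 -> L1 hit  d=D]
5: R B5 -> L1 hit  d=D]
6: R B0 -> L0 miss  d=-]
7: W B0 -> L0 hit  d=D]
8: R B4 -> L0 miss wb->B0  d=-]
9: R B4 -> L0 hit  d=-]
10: W B4 -> L0 hit  d=D]
11: R B3 -> L1 miss wb->B5  d=-]
12: W B2 -> L0 miss wb->B4  d=D]
13: W B0 -> L0 miss wb->B2  d=D]

DIRTY = [0]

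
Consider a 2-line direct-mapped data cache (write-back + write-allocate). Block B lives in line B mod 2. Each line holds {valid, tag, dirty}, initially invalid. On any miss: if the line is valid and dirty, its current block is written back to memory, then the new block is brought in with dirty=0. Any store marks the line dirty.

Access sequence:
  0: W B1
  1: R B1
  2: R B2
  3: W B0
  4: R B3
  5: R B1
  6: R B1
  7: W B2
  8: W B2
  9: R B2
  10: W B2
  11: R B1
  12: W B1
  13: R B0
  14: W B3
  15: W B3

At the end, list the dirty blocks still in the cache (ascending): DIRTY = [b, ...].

DIRTY = [3]

0: W B1 → L1 miss [D]
1: R B1 → L1 hit [D]
2: R B2 → L0 miss [-]
3: W B0 → L0 miss [D]
4: R B3 → L1 miss wb→B1 [-]
5: R B1 → L1 miss [-]
6: R B1 → L1 hit [-]
7: W B2 → L0 miss wb→B0 [D]
8: W B2 → L0 hit [D]
9: R B2 → L0 hit [D]
10: W B2 → L0 hit [D]
11: R B1 → L1 hit [-]
12: W B1 → L1 hit [D]
13: R B0 → L0 miss wb→B2 [-]
14: W B3 → L1 miss wb→B1 [D]
15: W B3 → L1 hit [D]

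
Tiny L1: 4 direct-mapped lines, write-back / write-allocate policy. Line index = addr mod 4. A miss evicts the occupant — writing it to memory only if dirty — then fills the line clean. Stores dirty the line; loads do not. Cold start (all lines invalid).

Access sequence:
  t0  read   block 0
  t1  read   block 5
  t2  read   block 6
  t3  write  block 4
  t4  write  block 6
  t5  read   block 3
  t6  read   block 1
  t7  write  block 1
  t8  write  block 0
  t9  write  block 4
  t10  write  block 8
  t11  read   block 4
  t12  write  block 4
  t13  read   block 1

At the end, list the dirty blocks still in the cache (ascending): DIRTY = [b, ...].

DIRTY = [1, 4, 6]

  0 | R B0 → L0 miss [-]
  1 | R B5 → L1 miss [-]
  2 | R B6 → L2 miss [-]
  3 | W B4 → L0 miss [D]
  4 | W B6 → L2 hit [D]
  5 | R B3 → L3 miss [-]
  6 | R B1 → L1 miss [-]
  7 | W B1 → L1 hit [D]
  8 | W B0 → L0 miss wb→B4 [D]
  9 | W B4 → L0 miss wb→B0 [D]
  10 | W B8 → L0 miss wb→B4 [D]
  11 | R B4 → L0 miss wb→B8 [-]
  12 | W B4 → L0 hit [D]
  13 | R B1 → L1 hit [D]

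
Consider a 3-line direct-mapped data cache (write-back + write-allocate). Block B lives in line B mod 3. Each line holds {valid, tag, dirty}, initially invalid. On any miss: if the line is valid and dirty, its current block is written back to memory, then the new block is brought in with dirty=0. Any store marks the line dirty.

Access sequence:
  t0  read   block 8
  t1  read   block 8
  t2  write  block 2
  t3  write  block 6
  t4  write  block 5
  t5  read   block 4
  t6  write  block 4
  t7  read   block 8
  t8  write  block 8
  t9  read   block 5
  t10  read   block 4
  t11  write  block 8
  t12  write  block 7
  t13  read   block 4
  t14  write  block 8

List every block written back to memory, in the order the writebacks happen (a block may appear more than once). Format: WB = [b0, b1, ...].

0: R B8 -> L2 miss  d=-]
1: R B8 -> L2 hit  d=-]
2: W B2 -> L2 miss  d=D]
3: W B6 -> L0 miss  d=D]
4: W B5 -> L2 miss wb->B2  d=D]
5: R B4 -> L1 miss  d=-]
6: W B4 -> L1 hit  d=D]
7: R B8 -> L2 miss wb->B5  d=-]
8: W B8 -> L2 hit  d=D]
9: R B5 -> L2 miss wb->B8  d=-]
10: R B4 -> L1 hit  d=D]
11: W B8 -> L2 miss  d=D]
12: W B7 -> L1 miss wb->B4  d=D]
13: R B4 -> L1 miss wb->B7  d=-]
14: W B8 -> L2 hit  d=D]

WB = [2, 5, 8, 4, 7]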